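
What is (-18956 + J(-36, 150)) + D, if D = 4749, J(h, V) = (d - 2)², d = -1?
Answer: -14198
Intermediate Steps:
J(h, V) = 9 (J(h, V) = (-1 - 2)² = (-3)² = 9)
(-18956 + J(-36, 150)) + D = (-18956 + 9) + 4749 = -18947 + 4749 = -14198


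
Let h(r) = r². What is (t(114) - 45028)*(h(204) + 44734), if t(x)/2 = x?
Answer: -3868480000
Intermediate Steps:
t(x) = 2*x
(t(114) - 45028)*(h(204) + 44734) = (2*114 - 45028)*(204² + 44734) = (228 - 45028)*(41616 + 44734) = -44800*86350 = -3868480000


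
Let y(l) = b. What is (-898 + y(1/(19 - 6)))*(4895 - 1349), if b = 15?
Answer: -3131118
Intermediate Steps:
y(l) = 15
(-898 + y(1/(19 - 6)))*(4895 - 1349) = (-898 + 15)*(4895 - 1349) = -883*3546 = -3131118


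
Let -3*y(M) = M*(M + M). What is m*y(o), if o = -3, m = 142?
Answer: -852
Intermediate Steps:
y(M) = -2*M²/3 (y(M) = -M*(M + M)/3 = -M*2*M/3 = -2*M²/3)
m*y(o) = 142*(-⅔*(-3)²) = 142*(-⅔*9) = 142*(-6) = -852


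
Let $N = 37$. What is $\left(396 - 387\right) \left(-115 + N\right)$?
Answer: $-702$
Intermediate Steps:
$\left(396 - 387\right) \left(-115 + N\right) = \left(396 - 387\right) \left(-115 + 37\right) = 9 \left(-78\right) = -702$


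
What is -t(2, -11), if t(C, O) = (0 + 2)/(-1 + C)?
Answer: -2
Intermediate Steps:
t(C, O) = 2/(-1 + C)
-t(2, -11) = -2/(-1 + 2) = -2/1 = -2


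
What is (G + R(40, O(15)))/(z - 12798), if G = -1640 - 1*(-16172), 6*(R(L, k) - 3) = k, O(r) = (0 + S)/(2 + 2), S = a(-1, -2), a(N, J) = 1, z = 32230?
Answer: 348841/466368 ≈ 0.74800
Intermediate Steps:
S = 1
O(r) = ¼ (O(r) = (0 + 1)/(2 + 2) = 1/4 = 1*(¼) = ¼)
R(L, k) = 3 + k/6
G = 14532 (G = -1640 + 16172 = 14532)
(G + R(40, O(15)))/(z - 12798) = (14532 + (3 + (⅙)*(¼)))/(32230 - 12798) = (14532 + (3 + 1/24))/19432 = (14532 + 73/24)*(1/19432) = (348841/24)*(1/19432) = 348841/466368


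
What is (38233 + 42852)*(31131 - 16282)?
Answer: 1204031165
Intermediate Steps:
(38233 + 42852)*(31131 - 16282) = 81085*14849 = 1204031165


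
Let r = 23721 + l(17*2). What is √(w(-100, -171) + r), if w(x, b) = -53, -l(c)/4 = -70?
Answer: 2*√5987 ≈ 154.75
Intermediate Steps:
l(c) = 280 (l(c) = -4*(-70) = 280)
r = 24001 (r = 23721 + 280 = 24001)
√(w(-100, -171) + r) = √(-53 + 24001) = √23948 = 2*√5987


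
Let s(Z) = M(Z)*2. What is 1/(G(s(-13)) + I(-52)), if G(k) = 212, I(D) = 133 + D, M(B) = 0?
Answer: 1/293 ≈ 0.0034130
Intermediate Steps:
s(Z) = 0 (s(Z) = 0*2 = 0)
1/(G(s(-13)) + I(-52)) = 1/(212 + (133 - 52)) = 1/(212 + 81) = 1/293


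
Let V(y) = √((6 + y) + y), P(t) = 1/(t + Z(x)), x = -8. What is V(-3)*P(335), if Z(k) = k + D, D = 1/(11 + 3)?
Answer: 0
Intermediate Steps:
D = 1/14 ≈ 0.071429
Z(k) = 1/14 + k (Z(k) = k + 1/14 = 1/14 + k)
P(t) = 1/(-111/14 + t) (P(t) = 1/(t + (1/14 - 8)) = 1/(t - 111/14) = 1/(-111/14 + t))
V(y) = √(6 + 2*y)
V(-3)*P(335) = √(6 + 2*(-3))*(14/(-111 + 14*335)) = √(6 - 6)*(14/(-111 + 4690)) = √0*(14/4579) = 0*(14*(1/4579)) = 0*(14/4579) = 0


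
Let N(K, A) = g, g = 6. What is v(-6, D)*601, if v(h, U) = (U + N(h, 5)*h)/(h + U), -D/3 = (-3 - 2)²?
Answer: 22237/27 ≈ 823.59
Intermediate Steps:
D = -75 (D = -3*(-3 - 2)² = -3*(-5)² = -3*25 = -75)
N(K, A) = 6
v(h, U) = (U + 6*h)/(U + h) (v(h, U) = (U + 6*h)/(h + U) = (U + 6*h)/(U + h))
v(-6, D)*601 = ((-75 + 6*(-6))/(-75 - 6))*601 = ((-75 - 36)/(-81))*601 = -1/81*(-111)*601 = (37/27)*601 = 22237/27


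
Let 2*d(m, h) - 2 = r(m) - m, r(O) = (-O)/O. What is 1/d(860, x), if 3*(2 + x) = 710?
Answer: -2/859 ≈ -0.0023283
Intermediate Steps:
r(O) = -1
x = 704/3 (x = -2 + (1/3)*710 = -2 + 710/3 = 704/3 ≈ 234.67)
d(m, h) = 1/2 - m/2 (d(m, h) = 1 + (-1 - m)/2 = 1 + (-1/2 - m/2) = 1/2 - m/2)
1/d(860, x) = 1/(1/2 - 1/2*860) = 1/(1/2 - 430) = 1/(-859/2) = -2/859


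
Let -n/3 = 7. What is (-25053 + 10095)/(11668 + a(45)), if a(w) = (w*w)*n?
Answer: 14958/30857 ≈ 0.48475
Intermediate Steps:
n = -21 (n = -3*7 = -21)
a(w) = -21*w² (a(w) = (w*w)*(-21) = w²*(-21) = -21*w²)
(-25053 + 10095)/(11668 + a(45)) = (-25053 + 10095)/(11668 - 21*45²) = -14958/(11668 - 21*2025) = -14958/(11668 - 42525) = -14958/(-30857) = -14958*(-1/30857) = 14958/30857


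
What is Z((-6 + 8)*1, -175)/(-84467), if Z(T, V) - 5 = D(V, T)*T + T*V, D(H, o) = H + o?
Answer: 691/84467 ≈ 0.0081807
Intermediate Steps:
Z(T, V) = 5 + T*V + T*(T + V) (Z(T, V) = 5 + ((V + T)*T + T*V) = 5 + ((T + V)*T + T*V) = 5 + (T*(T + V) + T*V) = 5 + (T*V + T*(T + V)) = 5 + T*V + T*(T + V))
Z((-6 + 8)*1, -175)/(-84467) = (5 + ((-6 + 8)*1)*(-175) + ((-6 + 8)*1)*((-6 + 8)*1 - 175))/(-84467) = (5 + (2*1)*(-175) + (2*1)*(2*1 - 175))*(-1/84467) = (5 + 2*(-175) + 2*(2 - 175))*(-1/84467) = (5 - 350 + 2*(-173))*(-1/84467) = (5 - 350 - 346)*(-1/84467) = -691*(-1/84467) = 691/84467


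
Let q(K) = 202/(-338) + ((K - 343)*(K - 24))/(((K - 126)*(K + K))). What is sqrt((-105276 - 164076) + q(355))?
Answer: I*sqrt(300839947521201695)/1056835 ≈ 518.99*I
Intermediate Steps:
q(K) = -101/169 + (-343 + K)*(-24 + K)/(2*K*(-126 + K)) (q(K) = 202*(-1/338) + ((-343 + K)*(-24 + K))/(((-126 + K)*(2*K))) = -101/169 + ((-343 + K)*(-24 + K))/((2*K*(-126 + K))) = -101/169 + ((-343 + K)*(-24 + K))*(1/(2*K*(-126 + K))) = -101/169 + (-343 + K)*(-24 + K)/(2*K*(-126 + K)))
sqrt((-105276 - 164076) + q(355)) = sqrt((-105276 - 164076) + (1/338)*(1391208 - 36571*355 - 33*355**2)/(355*(-126 + 355))) = sqrt(-269352 + (1/338)*(1/355)*(1391208 - 12982705 - 33*126025)/229) = sqrt(-269352 + (1/338)*(1/355)*(1/229)*(1391208 - 12982705 - 4158825)) = sqrt(-269352 + (1/338)*(1/355)*(1/229)*(-15750322)) = sqrt(-269352 - 7875161/13738855) = sqrt(-3700595947121/13738855) = I*sqrt(300839947521201695)/1056835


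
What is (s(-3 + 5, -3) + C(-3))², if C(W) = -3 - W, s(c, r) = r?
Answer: 9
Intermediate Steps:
(s(-3 + 5, -3) + C(-3))² = (-3 + (-3 - 1*(-3)))² = (-3 + (-3 + 3))² = (-3 + 0)² = (-3)² = 9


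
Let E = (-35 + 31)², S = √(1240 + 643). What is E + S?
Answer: 16 + √1883 ≈ 59.394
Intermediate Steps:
S = √1883 ≈ 43.394
E = 16 (E = (-4)² = 16)
E + S = 16 + √1883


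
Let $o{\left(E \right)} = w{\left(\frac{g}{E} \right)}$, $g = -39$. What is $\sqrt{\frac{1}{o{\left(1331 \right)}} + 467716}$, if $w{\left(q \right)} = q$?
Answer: $\frac{\sqrt{711344127}}{39} \approx 683.87$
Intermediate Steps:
$o{\left(E \right)} = - \frac{39}{E}$
$\sqrt{\frac{1}{o{\left(1331 \right)}} + 467716} = \sqrt{\frac{1}{\left(-39\right) \frac{1}{1331}} + 467716} = \sqrt{\frac{1}{- \frac{39}{1331}} + 467716} = \sqrt{- \frac{1331}{39} + 467716} = \sqrt{\frac{18239593}{39}} = \frac{\sqrt{711344127}}{39}$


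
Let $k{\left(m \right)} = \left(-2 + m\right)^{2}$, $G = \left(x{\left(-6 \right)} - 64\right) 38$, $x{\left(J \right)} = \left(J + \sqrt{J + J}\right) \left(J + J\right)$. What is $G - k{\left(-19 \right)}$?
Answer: $-137 - 912 i \sqrt{3} \approx -137.0 - 1579.6 i$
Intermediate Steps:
$x{\left(J \right)} = 2 J \left(J + \sqrt{2} \sqrt{J}\right)$ ($x{\left(J \right)} = \left(J + \sqrt{2 J}\right) 2 J = \left(J + \sqrt{2} \sqrt{J}\right) 2 J = 2 J \left(J + \sqrt{2} \sqrt{J}\right)$)
$G = 304 - 912 i \sqrt{3}$ ($G = \left(\left(2 \left(-6\right)^{2} + 2 \sqrt{2} \left(-6\right)^{\frac{3}{2}}\right) - 64\right) 38 = \left(\left(2 \cdot 36 + 2 \sqrt{2} \left(- 6 i \sqrt{6}\right)\right) - 64\right) 38 = \left(\left(72 - 24 i \sqrt{3}\right) - 64\right) 38 = \left(8 - 24 i \sqrt{3}\right) 38 = 304 - 912 i \sqrt{3} \approx 304.0 - 1579.6 i$)
$G - k{\left(-19 \right)} = \left(304 - 912 i \sqrt{3}\right) - \left(-2 - 19\right)^{2} = \left(304 - 912 i \sqrt{3}\right) - \left(-21\right)^{2} = \left(304 - 912 i \sqrt{3}\right) - 441 = -137 - 912 i \sqrt{3}$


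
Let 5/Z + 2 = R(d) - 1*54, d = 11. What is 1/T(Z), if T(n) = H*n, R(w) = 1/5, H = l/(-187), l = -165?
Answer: -1581/125 ≈ -12.648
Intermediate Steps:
H = 15/17 (H = -165/(-187) = -165*(-1/187) = 15/17 ≈ 0.88235)
R(w) = ⅕
Z = -25/279 (Z = 5/(-2 + (⅕ - 1*54)) = 5/(-2 + (⅕ - 54)) = 5/(-2 - 269/5) = 5/(-279/5) = 5*(-5/279) = -25/279 ≈ -0.089606)
T(n) = 15*n/17
1/T(Z) = 1/((15/17)*(-25/279)) = 1/(-125/1581) = -1581/125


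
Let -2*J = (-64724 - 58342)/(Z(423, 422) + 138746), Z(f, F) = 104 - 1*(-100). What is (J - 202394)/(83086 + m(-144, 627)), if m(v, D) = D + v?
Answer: -28122584767/11611912550 ≈ -2.4219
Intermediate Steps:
Z(f, F) = 204 (Z(f, F) = 104 + 100 = 204)
J = 61533/138950 (J = -(-64724 - 58342)/(2*(204 + 138746)) = -(-61533)/138950 = -1/2*(-61533/69475) = 61533/138950 ≈ 0.44284)
(J - 202394)/(83086 + m(-144, 627)) = (61533/138950 - 202394)/(83086 + (627 - 144)) = -28122584767/(138950*(83086 + 483)) = -28122584767/138950/83569 = -28122584767/138950*1/83569 = -28122584767/11611912550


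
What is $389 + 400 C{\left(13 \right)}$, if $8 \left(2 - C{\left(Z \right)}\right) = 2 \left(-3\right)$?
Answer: $1489$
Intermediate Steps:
$C{\left(Z \right)} = \frac{11}{4}$ ($C{\left(Z \right)} = 2 - \frac{2 \left(-3\right)}{8} = 2 - - \frac{3}{4} = 2 + \frac{3}{4} = \frac{11}{4}$)
$389 + 400 C{\left(13 \right)} = 389 + 400 \cdot \frac{11}{4} = 389 + 1100 = 1489$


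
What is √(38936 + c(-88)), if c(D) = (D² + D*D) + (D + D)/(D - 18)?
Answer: 4*√9555105/53 ≈ 233.29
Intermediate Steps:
c(D) = 2*D² + 2*D/(-18 + D) (c(D) = (D² + D²) + (2*D)/(-18 + D) = 2*D² + 2*D/(-18 + D))
√(38936 + c(-88)) = √(38936 + 2*(-88)*(1 + (-88)² - 18*(-88))/(-18 - 88)) = √(38936 + 2*(-88)*(1 + 7744 + 1584)/(-106)) = √(38936 + 2*(-88)*(-1/106)*9329) = √(38936 + 820952/53) = √(2884560/53) = 4*√9555105/53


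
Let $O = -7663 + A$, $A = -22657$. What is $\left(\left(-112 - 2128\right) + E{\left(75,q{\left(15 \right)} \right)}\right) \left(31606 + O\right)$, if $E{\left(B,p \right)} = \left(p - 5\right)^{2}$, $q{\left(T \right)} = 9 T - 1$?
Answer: $18519686$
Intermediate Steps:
$q{\left(T \right)} = -1 + 9 T$
$E{\left(B,p \right)} = \left(-5 + p\right)^{2}$
$O = -30320$ ($O = -7663 - 22657 = -30320$)
$\left(\left(-112 - 2128\right) + E{\left(75,q{\left(15 \right)} \right)}\right) \left(31606 + O\right) = \left(\left(-112 - 2128\right) + \left(-5 + \left(-1 + 9 \cdot 15\right)\right)^{2}\right) \left(31606 - 30320\right) = \left(\left(-112 - 2128\right) + \left(-5 + \left(-1 + 135\right)\right)^{2}\right) 1286 = \left(-2240 + \left(-5 + 134\right)^{2}\right) 1286 = \left(-2240 + 129^{2}\right) 1286 = \left(-2240 + 16641\right) 1286 = 14401 \cdot 1286 = 18519686$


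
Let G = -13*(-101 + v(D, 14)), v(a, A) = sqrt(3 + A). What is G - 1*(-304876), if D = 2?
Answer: 306189 - 13*sqrt(17) ≈ 3.0614e+5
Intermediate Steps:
G = 1313 - 13*sqrt(17) (G = -13*(-101 + sqrt(3 + 14)) = -13*(-101 + sqrt(17)) = 1313 - 13*sqrt(17) ≈ 1259.4)
G - 1*(-304876) = (1313 - 13*sqrt(17)) - 1*(-304876) = (1313 - 13*sqrt(17)) + 304876 = 306189 - 13*sqrt(17)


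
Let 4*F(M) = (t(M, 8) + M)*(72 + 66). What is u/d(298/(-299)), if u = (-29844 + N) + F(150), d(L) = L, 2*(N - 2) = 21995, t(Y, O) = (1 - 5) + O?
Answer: 8091837/596 ≈ 13577.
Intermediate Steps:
t(Y, O) = -4 + O
N = 21999/2 (N = 2 + (1/2)*21995 = 2 + 21995/2 = 21999/2 ≈ 11000.)
F(M) = 138 + 69*M/2 (F(M) = (((-4 + 8) + M)*(72 + 66))/4 = ((4 + M)*138)/4 = (552 + 138*M)/4 = 138 + 69*M/2)
u = -27063/2 (u = (-29844 + 21999/2) + (138 + (69/2)*150) = -37689/2 + (138 + 5175) = -37689/2 + 5313 = -27063/2 ≈ -13532.)
u/d(298/(-299)) = -27063/(2*(298/(-299))) = -27063/(2*(298*(-1/299))) = -27063/(2*(-298/299)) = -27063/2*(-299/298) = 8091837/596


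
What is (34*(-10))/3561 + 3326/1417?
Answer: 11362106/5045937 ≈ 2.2517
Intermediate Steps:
(34*(-10))/3561 + 3326/1417 = -340*1/3561 + 3326*(1/1417) = -340/3561 + 3326/1417 = 11362106/5045937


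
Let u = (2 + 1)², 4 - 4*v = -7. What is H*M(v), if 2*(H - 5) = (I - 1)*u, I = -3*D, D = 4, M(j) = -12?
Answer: 642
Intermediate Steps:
v = 11/4 (v = 1 - ¼*(-7) = 1 + 7/4 = 11/4 ≈ 2.7500)
u = 9 (u = 3² = 9)
I = -12 (I = -3*4 = -12)
H = -107/2 (H = 5 + ((-12 - 1)*9)/2 = 5 + (-13*9)/2 = 5 + (½)*(-117) = 5 - 117/2 = -107/2 ≈ -53.500)
H*M(v) = -107/2*(-12) = 642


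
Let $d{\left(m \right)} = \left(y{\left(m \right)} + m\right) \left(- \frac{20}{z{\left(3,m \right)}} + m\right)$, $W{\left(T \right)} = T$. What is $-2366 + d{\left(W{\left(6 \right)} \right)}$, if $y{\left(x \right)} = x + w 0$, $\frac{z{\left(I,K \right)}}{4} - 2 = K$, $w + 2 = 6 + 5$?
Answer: $- \frac{4603}{2} \approx -2301.5$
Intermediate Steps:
$w = 9$ ($w = -2 + \left(6 + 5\right) = -2 + 11 = 9$)
$z{\left(I,K \right)} = 8 + 4 K$
$y{\left(x \right)} = x$ ($y{\left(x \right)} = x + 9 \cdot 0 = x + 0 = x$)
$d{\left(m \right)} = 2 m \left(m - \frac{20}{8 + 4 m}\right)$ ($d{\left(m \right)} = \left(m + m\right) \left(- \frac{20}{8 + 4 m} + m\right) = 2 m \left(m - \frac{20}{8 + 4 m}\right)$)
$-2366 + d{\left(W{\left(6 \right)} \right)} = -2366 + 2 \cdot 6 \frac{1}{2 + 6} \left(-5 + 6 \left(2 + 6\right)\right) = -2366 + 2 \cdot 6 \cdot \frac{1}{8} \left(-5 + 6 \cdot 8\right) = -2366 + 2 \cdot 6 \cdot \frac{1}{8} \left(-5 + 48\right) = -2366 + 2 \cdot 6 \cdot \frac{1}{8} \cdot 43 = -2366 + \frac{129}{2} = - \frac{4603}{2}$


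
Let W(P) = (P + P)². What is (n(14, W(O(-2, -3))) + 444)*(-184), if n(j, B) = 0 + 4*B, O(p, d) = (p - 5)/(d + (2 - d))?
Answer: -117760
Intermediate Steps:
O(p, d) = -5/2 + p/2 (O(p, d) = (-5 + p)/2 = (-5 + p)*(½) = -5/2 + p/2)
W(P) = 4*P² (W(P) = (2*P)² = 4*P²)
n(j, B) = 4*B
(n(14, W(O(-2, -3))) + 444)*(-184) = (4*(4*(-5/2 + (½)*(-2))²) + 444)*(-184) = (4*(4*(-5/2 - 1)²) + 444)*(-184) = (4*(4*(-7/2)²) + 444)*(-184) = (4*(4*(49/4)) + 444)*(-184) = (4*49 + 444)*(-184) = (196 + 444)*(-184) = 640*(-184) = -117760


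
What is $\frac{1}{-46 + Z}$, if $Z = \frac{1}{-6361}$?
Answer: $- \frac{6361}{292607} \approx -0.021739$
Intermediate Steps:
$Z = - \frac{1}{6361} \approx -0.00015721$
$\frac{1}{-46 + Z} = \frac{1}{-46 - \frac{1}{6361}} = \frac{1}{- \frac{292607}{6361}} = - \frac{6361}{292607}$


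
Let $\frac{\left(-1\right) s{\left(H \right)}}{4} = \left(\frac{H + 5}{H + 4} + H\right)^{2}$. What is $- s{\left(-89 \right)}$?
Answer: $\frac{223861444}{7225} \approx 30984.0$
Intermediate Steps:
$s{\left(H \right)} = - 4 \left(H + \frac{5 + H}{4 + H}\right)^{2}$ ($s{\left(H \right)} = - 4 \left(\frac{H + 5}{H + 4} + H\right)^{2} = - 4 \left(\frac{5 + H}{4 + H} + H\right)^{2} = - 4 \left(H + \frac{5 + H}{4 + H}\right)^{2}$)
$- s{\left(-89 \right)} = - \frac{\left(-4\right) \left(5 + \left(-89\right)^{2} + 5 \left(-89\right)\right)^{2}}{\left(4 - 89\right)^{2}} = - \frac{\left(-4\right) \left(5 + 7921 - 445\right)^{2}}{7225} = - \frac{\left(-4\right) 7481^{2}}{7225} = - \frac{\left(-4\right) 55965361}{7225} = \left(-1\right) \left(- \frac{223861444}{7225}\right) = \frac{223861444}{7225}$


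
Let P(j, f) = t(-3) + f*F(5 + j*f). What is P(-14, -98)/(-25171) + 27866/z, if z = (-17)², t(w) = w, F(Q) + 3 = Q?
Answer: 740330381/7274419 ≈ 101.77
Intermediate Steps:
F(Q) = -3 + Q
z = 289
P(j, f) = -3 + f*(2 + f*j) (P(j, f) = -3 + f*(-3 + (5 + j*f)) = -3 + f*(-3 + (5 + f*j)) = -3 + f*(2 + f*j))
P(-14, -98)/(-25171) + 27866/z = (-3 - 98*(2 - 98*(-14)))/(-25171) + 27866/289 = (-3 - 98*(2 + 1372))*(-1/25171) + 27866*(1/289) = (-3 - 98*1374)*(-1/25171) + 27866/289 = (-3 - 134652)*(-1/25171) + 27866/289 = -134655*(-1/25171) + 27866/289 = 134655/25171 + 27866/289 = 740330381/7274419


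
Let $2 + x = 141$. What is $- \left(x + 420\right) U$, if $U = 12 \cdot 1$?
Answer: $-6708$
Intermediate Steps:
$x = 139$ ($x = -2 + 141 = 139$)
$U = 12$
$- \left(x + 420\right) U = - \left(139 + 420\right) 12 = - 559 \cdot 12 = \left(-1\right) 6708 = -6708$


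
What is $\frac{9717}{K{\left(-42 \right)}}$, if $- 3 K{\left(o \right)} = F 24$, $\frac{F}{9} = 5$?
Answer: $- \frac{3239}{120} \approx -26.992$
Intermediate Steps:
$F = 45$ ($F = 9 \cdot 5 = 45$)
$K{\left(o \right)} = -360$ ($K{\left(o \right)} = - \frac{45 \cdot 24}{3} = \left(- \frac{1}{3}\right) 1080 = -360$)
$\frac{9717}{K{\left(-42 \right)}} = \frac{9717}{-360} = 9717 \left(- \frac{1}{360}\right) = - \frac{3239}{120}$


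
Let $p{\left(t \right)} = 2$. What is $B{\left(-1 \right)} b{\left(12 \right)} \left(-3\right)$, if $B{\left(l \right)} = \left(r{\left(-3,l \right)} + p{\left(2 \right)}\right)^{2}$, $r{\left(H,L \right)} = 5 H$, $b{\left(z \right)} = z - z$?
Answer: $0$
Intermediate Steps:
$b{\left(z \right)} = 0$
$B{\left(l \right)} = 169$ ($B{\left(l \right)} = \left(5 \left(-3\right) + 2\right)^{2} = \left(-15 + 2\right)^{2} = \left(-13\right)^{2} = 169$)
$B{\left(-1 \right)} b{\left(12 \right)} \left(-3\right) = 169 \cdot 0 \left(-3\right) = 0 \left(-3\right) = 0$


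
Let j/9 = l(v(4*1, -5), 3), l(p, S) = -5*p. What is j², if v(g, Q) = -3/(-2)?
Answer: 18225/4 ≈ 4556.3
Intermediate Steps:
v(g, Q) = 3/2 (v(g, Q) = -3*(-½) = 3/2)
j = -135/2 (j = 9*(-5*3/2) = 9*(-15/2) = -135/2 ≈ -67.500)
j² = (-135/2)² = 18225/4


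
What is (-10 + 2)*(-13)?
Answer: 104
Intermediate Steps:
(-10 + 2)*(-13) = -8*(-13) = 104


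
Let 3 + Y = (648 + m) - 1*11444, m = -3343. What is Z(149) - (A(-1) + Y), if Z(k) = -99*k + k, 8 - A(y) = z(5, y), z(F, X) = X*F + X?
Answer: -474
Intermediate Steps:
z(F, X) = X + F*X (z(F, X) = F*X + X = X + F*X)
A(y) = 8 - 6*y (A(y) = 8 - y*(1 + 5) = 8 - y*6 = 8 - 6*y)
Z(k) = -98*k
Y = -14142 (Y = -3 + ((648 - 3343) - 1*11444) = -3 + (-2695 - 11444) = -3 - 14139 = -14142)
Z(149) - (A(-1) + Y) = -98*149 - ((8 - 6*(-1)) - 14142) = -14602 - ((8 + 6) - 14142) = -14602 - (14 - 14142) = -14602 - 1*(-14128) = -14602 + 14128 = -474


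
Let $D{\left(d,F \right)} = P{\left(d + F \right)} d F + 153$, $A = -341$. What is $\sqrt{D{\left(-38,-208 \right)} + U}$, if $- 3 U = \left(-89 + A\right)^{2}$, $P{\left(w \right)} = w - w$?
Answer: $\frac{i \sqrt{553323}}{3} \approx 247.95 i$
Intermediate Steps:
$P{\left(w \right)} = 0$
$D{\left(d,F \right)} = 153$ ($D{\left(d,F \right)} = 0 d F + 153 = 0 F + 153 = 0 + 153 = 153$)
$U = - \frac{184900}{3}$ ($U = - \frac{\left(-89 - 341\right)^{2}}{3} = - \frac{\left(-430\right)^{2}}{3} = \left(- \frac{1}{3}\right) 184900 = - \frac{184900}{3} \approx -61633.0$)
$\sqrt{D{\left(-38,-208 \right)} + U} = \sqrt{153 - \frac{184900}{3}} = \sqrt{- \frac{184441}{3}} = \frac{i \sqrt{553323}}{3}$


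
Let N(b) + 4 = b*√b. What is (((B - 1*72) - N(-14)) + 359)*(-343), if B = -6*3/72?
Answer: -398909/4 - 4802*I*√14 ≈ -99727.0 - 17967.0*I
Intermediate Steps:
N(b) = -4 + b^(3/2) (N(b) = -4 + b*√b = -4 + b^(3/2))
B = -¼ (B = -18*1/72 = -¼ ≈ -0.25000)
(((B - 1*72) - N(-14)) + 359)*(-343) = (((-¼ - 1*72) - (-4 + (-14)^(3/2))) + 359)*(-343) = (((-¼ - 72) - (-4 - 14*I*√14)) + 359)*(-343) = ((-289/4 + (4 + 14*I*√14)) + 359)*(-343) = ((-273/4 + 14*I*√14) + 359)*(-343) = (1163/4 + 14*I*√14)*(-343) = -398909/4 - 4802*I*√14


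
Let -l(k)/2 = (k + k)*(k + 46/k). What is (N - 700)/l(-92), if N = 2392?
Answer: -423/8510 ≈ -0.049706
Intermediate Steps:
l(k) = -4*k*(k + 46/k) (l(k) = -2*(k + k)*(k + 46/k) = -2*2*k*(k + 46/k) = -4*k*(k + 46/k))
(N - 700)/l(-92) = (2392 - 700)/(-184 - 4*(-92)**2) = 1692/(-184 - 4*8464) = 1692/(-184 - 33856) = 1692/(-34040) = 1692*(-1/34040) = -423/8510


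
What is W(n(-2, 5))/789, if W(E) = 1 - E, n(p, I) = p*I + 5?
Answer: 2/263 ≈ 0.0076046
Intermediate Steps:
n(p, I) = 5 + I*p (n(p, I) = I*p + 5 = 5 + I*p)
W(n(-2, 5))/789 = (1 - (5 + 5*(-2)))/789 = (1 - (5 - 10))*(1/789) = (1 - 1*(-5))*(1/789) = (1 + 5)*(1/789) = 6*(1/789) = 2/263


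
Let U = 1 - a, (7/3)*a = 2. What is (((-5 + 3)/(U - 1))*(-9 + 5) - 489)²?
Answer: 2235025/9 ≈ 2.4834e+5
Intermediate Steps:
a = 6/7 (a = (3/7)*2 = 6/7 ≈ 0.85714)
U = ⅐ (U = 1 - 1*6/7 = 1 - 6/7 = ⅐ ≈ 0.14286)
(((-5 + 3)/(U - 1))*(-9 + 5) - 489)² = (((-5 + 3)/(⅐ - 1))*(-9 + 5) - 489)² = (-2/(-6/7)*(-4) - 489)² = (-2*(-7/6)*(-4) - 489)² = ((7/3)*(-4) - 489)² = (-28/3 - 489)² = (-1495/3)² = 2235025/9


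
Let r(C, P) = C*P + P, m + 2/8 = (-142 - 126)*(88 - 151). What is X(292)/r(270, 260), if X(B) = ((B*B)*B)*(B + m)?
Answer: 106906539804/17615 ≈ 6.0691e+6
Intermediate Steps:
m = 67535/4 (m = -¼ + (-142 - 126)*(88 - 151) = -¼ - 268*(-63) = -¼ + 16884 = 67535/4 ≈ 16884.)
r(C, P) = P + C*P
X(B) = B³*(67535/4 + B) (X(B) = ((B*B)*B)*(B + 67535/4) = (B²*B)*(67535/4 + B) = B³*(67535/4 + B))
X(292)/r(270, 260) = (292³*(67535/4 + 292))/((260*(1 + 270))) = (24897088*(68703/4))/((260*271)) = 427626159216/70460 = 427626159216*(1/70460) = 106906539804/17615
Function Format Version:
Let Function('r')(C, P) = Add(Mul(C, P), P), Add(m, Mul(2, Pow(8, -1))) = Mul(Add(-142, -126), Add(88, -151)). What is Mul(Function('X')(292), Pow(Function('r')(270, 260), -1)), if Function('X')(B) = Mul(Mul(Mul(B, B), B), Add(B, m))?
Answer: Rational(106906539804, 17615) ≈ 6.0691e+6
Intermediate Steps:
m = Rational(67535, 4) (m = Add(Rational(-1, 4), Mul(Add(-142, -126), Add(88, -151))) = Add(Rational(-1, 4), Mul(-268, -63)) = Add(Rational(-1, 4), 16884) = Rational(67535, 4) ≈ 16884.)
Function('r')(C, P) = Add(P, Mul(C, P))
Function('X')(B) = Mul(Pow(B, 3), Add(Rational(67535, 4), B)) (Function('X')(B) = Mul(Mul(Mul(B, B), B), Add(B, Rational(67535, 4))) = Mul(Mul(Pow(B, 2), B), Add(Rational(67535, 4), B)) = Mul(Pow(B, 3), Add(Rational(67535, 4), B)))
Mul(Function('X')(292), Pow(Function('r')(270, 260), -1)) = Mul(Mul(Pow(292, 3), Add(Rational(67535, 4), 292)), Pow(Mul(260, Add(1, 270)), -1)) = Mul(Mul(24897088, Rational(68703, 4)), Pow(Mul(260, 271), -1)) = Mul(427626159216, Pow(70460, -1)) = Mul(427626159216, Rational(1, 70460)) = Rational(106906539804, 17615)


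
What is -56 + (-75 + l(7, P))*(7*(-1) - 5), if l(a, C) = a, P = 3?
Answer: 760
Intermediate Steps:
-56 + (-75 + l(7, P))*(7*(-1) - 5) = -56 + (-75 + 7)*(7*(-1) - 5) = -56 - 68*(-7 - 5) = -56 - 68*(-12) = -56 + 816 = 760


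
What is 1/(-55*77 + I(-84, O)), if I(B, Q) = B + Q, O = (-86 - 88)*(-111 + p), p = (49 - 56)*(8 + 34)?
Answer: 1/66151 ≈ 1.5117e-5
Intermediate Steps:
p = -294 (p = -7*42 = -294)
O = 70470 (O = (-86 - 88)*(-111 - 294) = -174*(-405) = 70470)
1/(-55*77 + I(-84, O)) = 1/(-55*77 + (-84 + 70470)) = 1/(-4235 + 70386) = 1/66151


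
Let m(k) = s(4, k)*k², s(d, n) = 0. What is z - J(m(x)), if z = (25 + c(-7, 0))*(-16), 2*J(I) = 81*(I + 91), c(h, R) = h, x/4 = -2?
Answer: -7947/2 ≈ -3973.5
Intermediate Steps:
x = -8 (x = 4*(-2) = -8)
m(k) = 0 (m(k) = 0*k² = 0)
J(I) = 7371/2 + 81*I/2 (J(I) = (81*(I + 91))/2 = (81*(91 + I))/2 = (7371 + 81*I)/2 = 7371/2 + 81*I/2)
z = -288 (z = (25 - 7)*(-16) = 18*(-16) = -288)
z - J(m(x)) = -288 - (7371/2 + (81/2)*0) = -288 - (7371/2 + 0) = -288 - 1*7371/2 = -288 - 7371/2 = -7947/2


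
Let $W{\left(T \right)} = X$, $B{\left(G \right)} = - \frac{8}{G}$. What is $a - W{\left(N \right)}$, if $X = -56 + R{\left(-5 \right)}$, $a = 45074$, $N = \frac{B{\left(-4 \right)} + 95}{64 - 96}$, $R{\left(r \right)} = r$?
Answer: $45135$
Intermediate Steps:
$N = - \frac{97}{32}$ ($N = \frac{- \frac{8}{-4} + 95}{64 - 96} = \frac{\left(-8\right) \left(- \frac{1}{4}\right) + 95}{-32} = \left(2 + 95\right) \left(- \frac{1}{32}\right) = 97 \left(- \frac{1}{32}\right) = - \frac{97}{32} \approx -3.0313$)
$X = -61$ ($X = -56 - 5 = -61$)
$W{\left(T \right)} = -61$
$a - W{\left(N \right)} = 45074 - -61 = 45074 + 61 = 45135$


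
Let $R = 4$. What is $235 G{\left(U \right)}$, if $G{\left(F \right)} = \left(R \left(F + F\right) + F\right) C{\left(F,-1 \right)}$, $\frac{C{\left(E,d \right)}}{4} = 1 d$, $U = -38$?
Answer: $321480$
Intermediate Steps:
$C{\left(E,d \right)} = 4 d$ ($C{\left(E,d \right)} = 4 \cdot 1 d = 4 d$)
$G{\left(F \right)} = - 36 F$ ($G{\left(F \right)} = \left(4 \left(F + F\right) + F\right) 4 \left(-1\right) = \left(4 \cdot 2 F + F\right) \left(-4\right) = \left(8 F + F\right) \left(-4\right) = 9 F \left(-4\right) = - 36 F$)
$235 G{\left(U \right)} = 235 \left(\left(-36\right) \left(-38\right)\right) = 235 \cdot 1368 = 321480$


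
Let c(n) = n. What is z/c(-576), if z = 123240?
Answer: -5135/24 ≈ -213.96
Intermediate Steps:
z/c(-576) = 123240/(-576) = 123240*(-1/576) = -5135/24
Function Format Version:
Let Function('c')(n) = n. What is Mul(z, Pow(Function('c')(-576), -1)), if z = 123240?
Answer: Rational(-5135, 24) ≈ -213.96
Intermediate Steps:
Mul(z, Pow(Function('c')(-576), -1)) = Mul(123240, Pow(-576, -1)) = Mul(123240, Rational(-1, 576)) = Rational(-5135, 24)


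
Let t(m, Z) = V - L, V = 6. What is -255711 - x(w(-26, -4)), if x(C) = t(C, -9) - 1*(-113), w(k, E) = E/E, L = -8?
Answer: -255838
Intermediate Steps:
t(m, Z) = 14 (t(m, Z) = 6 - 1*(-8) = 6 + 8 = 14)
w(k, E) = 1
x(C) = 127 (x(C) = 14 - 1*(-113) = 14 + 113 = 127)
-255711 - x(w(-26, -4)) = -255711 - 1*127 = -255711 - 127 = -255838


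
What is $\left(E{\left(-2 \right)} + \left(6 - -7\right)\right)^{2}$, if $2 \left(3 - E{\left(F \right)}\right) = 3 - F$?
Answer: $\frac{729}{4} \approx 182.25$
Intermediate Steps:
$E{\left(F \right)} = \frac{3}{2} + \frac{F}{2}$ ($E{\left(F \right)} = 3 - \frac{3 - F}{2} = 3 + \left(- \frac{3}{2} + \frac{F}{2}\right) = \frac{3}{2} + \frac{F}{2}$)
$\left(E{\left(-2 \right)} + \left(6 - -7\right)\right)^{2} = \left(\left(\frac{3}{2} + \frac{1}{2} \left(-2\right)\right) + \left(6 - -7\right)\right)^{2} = \left(\left(\frac{3}{2} - 1\right) + \left(6 + 7\right)\right)^{2} = \left(\frac{1}{2} + 13\right)^{2} = \left(\frac{27}{2}\right)^{2} = \frac{729}{4}$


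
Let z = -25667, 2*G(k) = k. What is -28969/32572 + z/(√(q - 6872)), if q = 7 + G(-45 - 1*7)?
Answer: -28969/32572 + 25667*I*√6891/6891 ≈ -0.88938 + 309.2*I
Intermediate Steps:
G(k) = k/2
q = -19 (q = 7 + (-45 - 1*7)/2 = 7 + (-45 - 7)/2 = 7 + (½)*(-52) = 7 - 26 = -19)
-28969/32572 + z/(√(q - 6872)) = -28969/32572 - 25667/√(-19 - 6872) = -28969*1/32572 - 25667*(-I*√6891/6891) = -28969/32572 - 25667*(-I*√6891/6891) = -28969/32572 - (-25667)*I*√6891/6891 = -28969/32572 + 25667*I*√6891/6891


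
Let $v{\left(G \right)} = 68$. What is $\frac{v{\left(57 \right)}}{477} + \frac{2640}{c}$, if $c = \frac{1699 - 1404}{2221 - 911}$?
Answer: $\frac{329935372}{28143} \approx 11724.0$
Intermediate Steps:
$c = \frac{59}{262}$ ($c = \frac{295}{1310} = 295 \cdot \frac{1}{1310} = \frac{59}{262} \approx 0.22519$)
$\frac{v{\left(57 \right)}}{477} + \frac{2640}{c} = \frac{68}{477} + \frac{2640}{\frac{59}{262}} = 68 \cdot \frac{1}{477} + 2640 \cdot \frac{262}{59} = \frac{68}{477} + \frac{691680}{59} = \frac{329935372}{28143}$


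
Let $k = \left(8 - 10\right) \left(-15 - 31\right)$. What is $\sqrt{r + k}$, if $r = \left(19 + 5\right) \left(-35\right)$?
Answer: $2 i \sqrt{187} \approx 27.35 i$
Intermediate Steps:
$r = -840$ ($r = 24 \left(-35\right) = -840$)
$k = 92$ ($k = \left(8 - 10\right) \left(-46\right) = \left(-2\right) \left(-46\right) = 92$)
$\sqrt{r + k} = \sqrt{-840 + 92} = \sqrt{-748} = 2 i \sqrt{187}$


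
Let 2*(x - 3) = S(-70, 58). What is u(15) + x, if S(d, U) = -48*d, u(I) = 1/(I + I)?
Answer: 50491/30 ≈ 1683.0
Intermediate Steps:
u(I) = 1/(2*I)
x = 1683 (x = 3 + (-48*(-70))/2 = 3 + (½)*3360 = 3 + 1680 = 1683)
u(15) + x = (½)/15 + 1683 = (½)*(1/15) + 1683 = 1/30 + 1683 = 50491/30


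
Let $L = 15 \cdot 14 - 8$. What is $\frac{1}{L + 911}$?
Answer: $\frac{1}{1113} \approx 0.00089847$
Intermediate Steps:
$L = 202$ ($L = 210 - 8 = 202$)
$\frac{1}{L + 911} = \frac{1}{202 + 911} = \frac{1}{1113}$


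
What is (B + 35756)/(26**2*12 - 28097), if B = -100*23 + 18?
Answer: -4782/2855 ≈ -1.6750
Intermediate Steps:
B = -2282 (B = -2300 + 18 = -2282)
(B + 35756)/(26**2*12 - 28097) = (-2282 + 35756)/(26**2*12 - 28097) = 33474/(676*12 - 28097) = 33474/(8112 - 28097) = 33474/(-19985) = 33474*(-1/19985) = -4782/2855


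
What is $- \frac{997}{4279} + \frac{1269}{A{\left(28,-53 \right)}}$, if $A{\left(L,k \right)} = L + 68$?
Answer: $\frac{1778113}{136928} \approx 12.986$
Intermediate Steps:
$A{\left(L,k \right)} = 68 + L$
$- \frac{997}{4279} + \frac{1269}{A{\left(28,-53 \right)}} = - \frac{997}{4279} + \frac{1269}{68 + 28} = \left(-997\right) \frac{1}{4279} + \frac{1269}{96} = - \frac{997}{4279} + 1269 \cdot \frac{1}{96} = - \frac{997}{4279} + \frac{423}{32} = \frac{1778113}{136928}$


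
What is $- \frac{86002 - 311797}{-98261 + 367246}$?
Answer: $\frac{45159}{53797} \approx 0.83943$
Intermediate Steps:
$- \frac{86002 - 311797}{-98261 + 367246} = - \frac{-225795}{268985} = \left(-1\right) \left(- \frac{45159}{53797}\right) = \frac{45159}{53797}$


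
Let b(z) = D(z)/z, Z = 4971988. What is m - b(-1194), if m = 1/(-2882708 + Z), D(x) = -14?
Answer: -14624363/1247300160 ≈ -0.011725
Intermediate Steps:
b(z) = -14/z
m = 1/2089280 (m = 1/(-2882708 + 4971988) = 1/2089280 ≈ 4.7863e-7)
m - b(-1194) = 1/2089280 - (-14)/(-1194) = 1/2089280 - (-14)*(-1)/1194 = 1/2089280 - 1*7/597 = 1/2089280 - 7/597 = -14624363/1247300160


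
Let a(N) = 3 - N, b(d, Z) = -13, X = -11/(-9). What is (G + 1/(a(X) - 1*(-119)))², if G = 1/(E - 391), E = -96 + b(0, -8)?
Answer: 11648569/295392250000 ≈ 3.9434e-5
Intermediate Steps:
X = 11/9 (X = -11*(-⅑) = 11/9 ≈ 1.2222)
E = -109 (E = -96 - 13 = -109)
G = -1/500 (G = 1/(-109 - 391) = 1/(-500) = -1/500 ≈ -0.0020000)
(G + 1/(a(X) - 1*(-119)))² = (-1/500 + 1/((3 - 1*11/9) - 1*(-119)))² = (-1/500 + 1/((3 - 11/9) + 119))² = (-1/500 + 1/(16/9 + 119))² = (-1/500 + 1/(1087/9))² = (-1/500 + 9/1087)² = (3413/543500)² = 11648569/295392250000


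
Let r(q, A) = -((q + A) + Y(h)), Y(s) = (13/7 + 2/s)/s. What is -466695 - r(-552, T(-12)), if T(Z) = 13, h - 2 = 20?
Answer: -395747123/847 ≈ -4.6723e+5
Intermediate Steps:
h = 22 (h = 2 + 20 = 22)
Y(s) = (13/7 + 2/s)/s (Y(s) = (13*(⅐) + 2/s)/s = (13/7 + 2/s)/s)
r(q, A) = -75/847 - A - q (r(q, A) = -((q + A) + (⅐)*(14 + 13*22)/22²) = -((A + q) + (⅐)*(1/484)*(14 + 286)) = -((A + q) + (⅐)*(1/484)*300) = -((A + q) + 75/847) = -(75/847 + A + q) = -75/847 - A - q)
-466695 - r(-552, T(-12)) = -466695 - (-75/847 - 1*13 - 1*(-552)) = -466695 - (-75/847 - 13 + 552) = -466695 - 1*456458/847 = -466695 - 456458/847 = -395747123/847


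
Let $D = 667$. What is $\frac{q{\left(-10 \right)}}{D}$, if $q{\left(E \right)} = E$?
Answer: $- \frac{10}{667} \approx -0.014993$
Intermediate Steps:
$\frac{q{\left(-10 \right)}}{D} = - \frac{10}{667}$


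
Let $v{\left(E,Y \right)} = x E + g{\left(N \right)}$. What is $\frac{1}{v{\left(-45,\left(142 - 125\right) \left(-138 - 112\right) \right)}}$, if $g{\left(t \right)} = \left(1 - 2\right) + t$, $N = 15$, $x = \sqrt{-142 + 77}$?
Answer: $\frac{14}{131821} + \frac{45 i \sqrt{65}}{131821} \approx 0.0001062 + 0.0027522 i$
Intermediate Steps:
$x = i \sqrt{65}$ ($x = \sqrt{-65} = i \sqrt{65} \approx 8.0623 i$)
$g{\left(t \right)} = -1 + t$
$v{\left(E,Y \right)} = 14 + i E \sqrt{65}$ ($v{\left(E,Y \right)} = i \sqrt{65} E + \left(-1 + 15\right) = i E \sqrt{65} + 14 = 14 + i E \sqrt{65}$)
$\frac{1}{v{\left(-45,\left(142 - 125\right) \left(-138 - 112\right) \right)}} = \frac{1}{14 + i \left(-45\right) \sqrt{65}} = \frac{1}{14 - 45 i \sqrt{65}}$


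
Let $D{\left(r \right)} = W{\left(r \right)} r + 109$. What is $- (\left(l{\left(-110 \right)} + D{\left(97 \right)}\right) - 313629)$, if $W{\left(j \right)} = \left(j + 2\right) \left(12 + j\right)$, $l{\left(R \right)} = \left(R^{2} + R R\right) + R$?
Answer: $-757297$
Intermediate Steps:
$l{\left(R \right)} = R + 2 R^{2}$ ($l{\left(R \right)} = \left(R^{2} + R^{2}\right) + R = 2 R^{2} + R = R + 2 R^{2}$)
$W{\left(j \right)} = \left(2 + j\right) \left(12 + j\right)$
$D{\left(r \right)} = 109 + r \left(24 + r^{2} + 14 r\right)$ ($D{\left(r \right)} = \left(24 + r^{2} + 14 r\right) r + 109 = r \left(24 + r^{2} + 14 r\right) + 109 = 109 + r \left(24 + r^{2} + 14 r\right)$)
$- (\left(l{\left(-110 \right)} + D{\left(97 \right)}\right) - 313629) = - (\left(- 110 \left(1 + 2 \left(-110\right)\right) + \left(109 + 97 \left(24 + 97^{2} + 14 \cdot 97\right)\right)\right) - 313629) = - (\left(- 110 \left(1 - 220\right) + \left(109 + 97 \left(24 + 9409 + 1358\right)\right)\right) - 313629) = - (\left(\left(-110\right) \left(-219\right) + \left(109 + 97 \cdot 10791\right)\right) - 313629) = - (\left(24090 + \left(109 + 1046727\right)\right) - 313629) = - (\left(24090 + 1046836\right) - 313629) = - (1070926 - 313629) = \left(-1\right) 757297 = -757297$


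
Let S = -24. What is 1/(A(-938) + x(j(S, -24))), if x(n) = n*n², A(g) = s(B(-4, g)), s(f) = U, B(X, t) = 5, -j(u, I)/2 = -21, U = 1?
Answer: 1/74089 ≈ 1.3497e-5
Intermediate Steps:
j(u, I) = 42 (j(u, I) = -2*(-21) = 42)
s(f) = 1
A(g) = 1
x(n) = n³
1/(A(-938) + x(j(S, -24))) = 1/(1 + 42³) = 1/(1 + 74088) = 1/74089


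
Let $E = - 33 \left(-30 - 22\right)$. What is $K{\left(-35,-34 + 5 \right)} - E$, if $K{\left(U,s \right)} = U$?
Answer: $-1751$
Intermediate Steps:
$E = 1716$ ($E = \left(-33\right) \left(-52\right) = 1716$)
$K{\left(-35,-34 + 5 \right)} - E = -35 - 1716 = -1751$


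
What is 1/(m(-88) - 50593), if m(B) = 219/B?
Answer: -88/4452403 ≈ -1.9765e-5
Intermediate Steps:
1/(m(-88) - 50593) = 1/(219/(-88) - 50593) = 1/(219*(-1/88) - 50593) = 1/(-219/88 - 50593) = 1/(-4452403/88) = -88/4452403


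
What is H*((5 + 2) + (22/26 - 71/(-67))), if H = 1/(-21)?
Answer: -7757/18291 ≈ -0.42409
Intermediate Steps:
H = -1/21 ≈ -0.047619
H*((5 + 2) + (22/26 - 71/(-67))) = -((5 + 2) + (22/26 - 71/(-67)))/21 = -(7 + (22*(1/26) - 71*(-1/67)))/21 = -(7 + (11/13 + 71/67))/21 = -(7 + 1660/871)/21 = -1/21*7757/871 = -7757/18291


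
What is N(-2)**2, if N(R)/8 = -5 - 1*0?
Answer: 1600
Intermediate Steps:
N(R) = -40 (N(R) = 8*(-5 - 1*0) = 8*(-5 + 0) = 8*(-5) = -40)
N(-2)**2 = (-40)**2 = 1600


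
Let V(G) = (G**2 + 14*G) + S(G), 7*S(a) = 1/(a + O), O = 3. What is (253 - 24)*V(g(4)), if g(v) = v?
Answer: 808141/49 ≈ 16493.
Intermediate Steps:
S(a) = 1/(7*(3 + a)) (S(a) = 1/(7*(a + 3)) = 1/(7*(3 + a)))
V(G) = G**2 + 14*G + 1/(7*(3 + G)) (V(G) = (G**2 + 14*G) + 1/(7*(3 + G)) = G**2 + 14*G + 1/(7*(3 + G)))
(253 - 24)*V(g(4)) = (253 - 24)*((1/7 + 4*(3 + 4)*(14 + 4))/(3 + 4)) = 229*((1/7 + 4*7*18)/7) = 229*((1/7 + 504)/7) = 229*((1/7)*(3529/7)) = 229*(3529/49) = 808141/49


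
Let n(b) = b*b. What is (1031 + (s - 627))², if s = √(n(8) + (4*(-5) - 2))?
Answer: (404 + √42)² ≈ 1.6849e+5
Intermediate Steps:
n(b) = b²
s = √42 (s = √(8² + (4*(-5) - 2)) = √(64 + (-20 - 2)) = √(64 - 22) = √42 ≈ 6.4807)
(1031 + (s - 627))² = (1031 + (√42 - 627))² = (1031 + (-627 + √42))² = (404 + √42)²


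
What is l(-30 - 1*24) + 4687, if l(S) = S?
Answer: 4633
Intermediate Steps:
l(-30 - 1*24) + 4687 = (-30 - 1*24) + 4687 = (-30 - 24) + 4687 = -54 + 4687 = 4633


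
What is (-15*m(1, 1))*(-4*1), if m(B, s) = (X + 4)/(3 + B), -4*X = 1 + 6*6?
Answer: -315/4 ≈ -78.750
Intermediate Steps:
X = -37/4 (X = -(1 + 6*6)/4 = -(1 + 36)/4 = -¼*37 = -37/4 ≈ -9.2500)
m(B, s) = -21/(4*(3 + B)) (m(B, s) = (-37/4 + 4)/(3 + B) = -21/(4*(3 + B)))
(-15*m(1, 1))*(-4*1) = (-(-315)/(12 + 4*1))*(-4*1) = -(-315)/(12 + 4)*(-4) = -(-315)/16*(-4) = -15*(-21/16)*(-4) = (315/16)*(-4) = -315/4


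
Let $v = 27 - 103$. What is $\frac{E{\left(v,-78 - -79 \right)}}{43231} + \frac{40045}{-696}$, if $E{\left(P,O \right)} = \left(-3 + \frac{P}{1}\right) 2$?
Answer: $- \frac{1731295363}{30088776} \approx -57.54$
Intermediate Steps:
$v = -76$
$E{\left(P,O \right)} = -6 + 2 P$ ($E{\left(P,O \right)} = \left(-3 + P 1\right) 2 = \left(-3 + P\right) 2 = -6 + 2 P$)
$\frac{E{\left(v,-78 - -79 \right)}}{43231} + \frac{40045}{-696} = \frac{-6 + 2 \left(-76\right)}{43231} + \frac{40045}{-696} = \left(-6 - 152\right) \frac{1}{43231} + 40045 \left(- \frac{1}{696}\right) = \left(-158\right) \frac{1}{43231} - \frac{40045}{696} = - \frac{158}{43231} - \frac{40045}{696} = - \frac{1731295363}{30088776}$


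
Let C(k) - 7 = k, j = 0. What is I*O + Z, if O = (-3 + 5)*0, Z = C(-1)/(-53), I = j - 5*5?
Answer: -6/53 ≈ -0.11321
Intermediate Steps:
C(k) = 7 + k
I = -25 (I = 0 - 5*5 = 0 - 25 = -25)
Z = -6/53 (Z = (7 - 1)/(-53) = 6*(-1/53) = -6/53 ≈ -0.11321)
O = 0 (O = 2*0 = 0)
I*O + Z = -25*0 - 6/53 = 0 - 6/53 = -6/53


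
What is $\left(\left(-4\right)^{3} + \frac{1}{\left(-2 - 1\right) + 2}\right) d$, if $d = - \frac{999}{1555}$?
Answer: $\frac{12987}{311} \approx 41.759$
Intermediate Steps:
$d = - \frac{999}{1555}$ ($d = \left(-999\right) \frac{1}{1555} = - \frac{999}{1555} \approx -0.64244$)
$\left(\left(-4\right)^{3} + \frac{1}{\left(-2 - 1\right) + 2}\right) d = \left(\left(-4\right)^{3} + \frac{1}{\left(-2 - 1\right) + 2}\right) \left(- \frac{999}{1555}\right) = \left(-64 + \frac{1}{\left(-2 - 1\right) + 2}\right) \left(- \frac{999}{1555}\right) = \left(-64 + \frac{1}{-3 + 2}\right) \left(- \frac{999}{1555}\right) = \left(-64 + \frac{1}{-1}\right) \left(- \frac{999}{1555}\right) = \left(-64 - 1\right) \left(- \frac{999}{1555}\right) = \left(-65\right) \left(- \frac{999}{1555}\right) = \frac{12987}{311}$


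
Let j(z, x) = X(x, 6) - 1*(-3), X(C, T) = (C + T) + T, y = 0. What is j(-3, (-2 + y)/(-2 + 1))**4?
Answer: 83521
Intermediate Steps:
X(C, T) = C + 2*T
j(z, x) = 15 + x (j(z, x) = (x + 2*6) - 1*(-3) = (x + 12) + 3 = (12 + x) + 3 = 15 + x)
j(-3, (-2 + y)/(-2 + 1))**4 = (15 + (-2 + 0)/(-2 + 1))**4 = (15 - 2/(-1))**4 = (15 - 2*(-1))**4 = (15 + 2)**4 = 17**4 = 83521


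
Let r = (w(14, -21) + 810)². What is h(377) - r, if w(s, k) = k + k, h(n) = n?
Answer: -589447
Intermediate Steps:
w(s, k) = 2*k
r = 589824 (r = (2*(-21) + 810)² = (-42 + 810)² = 768² = 589824)
h(377) - r = 377 - 1*589824 = 377 - 589824 = -589447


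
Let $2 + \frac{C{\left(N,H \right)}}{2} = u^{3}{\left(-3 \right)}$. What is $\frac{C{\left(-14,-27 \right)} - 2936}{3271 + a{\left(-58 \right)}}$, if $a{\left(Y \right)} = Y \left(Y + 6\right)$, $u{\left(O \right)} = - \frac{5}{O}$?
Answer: $- \frac{79130}{169749} \approx -0.46616$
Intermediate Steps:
$a{\left(Y \right)} = Y \left(6 + Y\right)$
$C{\left(N,H \right)} = \frac{142}{27}$ ($C{\left(N,H \right)} = -4 + 2 \left(- \frac{5}{-3}\right)^{3} = -4 + 2 \left(\left(-5\right) \left(- \frac{1}{3}\right)\right)^{3} = -4 + 2 \left(\frac{5}{3}\right)^{3} = -4 + 2 \cdot \frac{125}{27} = -4 + \frac{250}{27} = \frac{142}{27}$)
$\frac{C{\left(-14,-27 \right)} - 2936}{3271 + a{\left(-58 \right)}} = \frac{\frac{142}{27} - 2936}{3271 - 58 \left(6 - 58\right)} = - \frac{79130}{27 \left(3271 - -3016\right)} = - \frac{79130}{27 \left(3271 + 3016\right)} = - \frac{79130}{27 \cdot 6287} = \left(- \frac{79130}{27}\right) \frac{1}{6287} = - \frac{79130}{169749}$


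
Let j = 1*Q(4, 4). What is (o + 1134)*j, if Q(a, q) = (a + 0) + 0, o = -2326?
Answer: -4768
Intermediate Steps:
Q(a, q) = a (Q(a, q) = a + 0 = a)
j = 4 (j = 1*4 = 4)
(o + 1134)*j = (-2326 + 1134)*4 = -1192*4 = -4768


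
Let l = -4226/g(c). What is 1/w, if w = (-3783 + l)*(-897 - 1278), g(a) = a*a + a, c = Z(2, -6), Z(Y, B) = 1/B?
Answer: -1/57951135 ≈ -1.7256e-8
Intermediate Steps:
c = -⅙ (c = 1/(-6) = -⅙ ≈ -0.16667)
g(a) = a + a² (g(a) = a² + a = a + a²)
l = 152136/5 (l = -4226*(-6/(1 - ⅙)) = -4226/((-⅙*⅚)) = -4226/(-5/36) = -4226*(-36/5) = 152136/5 ≈ 30427.)
w = -57951135 (w = (-3783 + 152136/5)*(-897 - 1278) = (133221/5)*(-2175) = -57951135)
1/w = 1/(-57951135) = -1/57951135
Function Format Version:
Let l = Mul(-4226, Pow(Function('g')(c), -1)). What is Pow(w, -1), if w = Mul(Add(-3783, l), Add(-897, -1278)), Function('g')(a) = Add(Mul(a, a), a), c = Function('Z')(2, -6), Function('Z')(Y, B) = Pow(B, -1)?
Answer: Rational(-1, 57951135) ≈ -1.7256e-8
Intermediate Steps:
c = Rational(-1, 6) (c = Pow(-6, -1) = Rational(-1, 6) ≈ -0.16667)
Function('g')(a) = Add(a, Pow(a, 2)) (Function('g')(a) = Add(Pow(a, 2), a) = Add(a, Pow(a, 2)))
l = Rational(152136, 5) (l = Mul(-4226, Pow(Mul(Rational(-1, 6), Add(1, Rational(-1, 6))), -1)) = Mul(-4226, Pow(Mul(Rational(-1, 6), Rational(5, 6)), -1)) = Mul(-4226, Pow(Rational(-5, 36), -1)) = Mul(-4226, Rational(-36, 5)) = Rational(152136, 5) ≈ 30427.)
w = -57951135 (w = Mul(Add(-3783, Rational(152136, 5)), Add(-897, -1278)) = Mul(Rational(133221, 5), -2175) = -57951135)
Pow(w, -1) = Pow(-57951135, -1) = Rational(-1, 57951135)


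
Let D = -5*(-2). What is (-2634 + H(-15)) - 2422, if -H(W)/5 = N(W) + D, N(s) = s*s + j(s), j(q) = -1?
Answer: -6226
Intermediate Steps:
D = 10
N(s) = -1 + s² (N(s) = s*s - 1 = s² - 1 = -1 + s²)
H(W) = -45 - 5*W² (H(W) = -5*((-1 + W²) + 10) = -5*(9 + W²) = -45 - 5*W²)
(-2634 + H(-15)) - 2422 = (-2634 + (-45 - 5*(-15)²)) - 2422 = (-2634 + (-45 - 5*225)) - 2422 = (-2634 + (-45 - 1125)) - 2422 = (-2634 - 1170) - 2422 = -3804 - 2422 = -6226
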